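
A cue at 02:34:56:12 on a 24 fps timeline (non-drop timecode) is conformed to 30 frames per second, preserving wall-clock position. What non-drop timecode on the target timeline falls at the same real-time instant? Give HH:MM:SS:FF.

Source frame index: (2×3600 + 34×60 + 56) × 24 + 12 = 223116.
Real time: 223116 / (24) = 18593/2 s.
Target frame: (18593/2) × (30) = 278895.
At 30 labels/s: frame 278895 → 02:34:56:15.

02:34:56:15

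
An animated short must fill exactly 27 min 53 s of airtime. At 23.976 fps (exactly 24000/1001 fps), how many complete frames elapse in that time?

27 min 53 s = 1673 s.
Frames = 1673 × 24000/1001 = 5736000/143 ≈ 40111.8881.
Complete frames: 40111.

40111 frames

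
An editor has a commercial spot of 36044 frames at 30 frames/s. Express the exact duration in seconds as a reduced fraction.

Running time = 36044 ÷ (30) = 36044 × 1/30 = 18022/15 s.

18022/15 seconds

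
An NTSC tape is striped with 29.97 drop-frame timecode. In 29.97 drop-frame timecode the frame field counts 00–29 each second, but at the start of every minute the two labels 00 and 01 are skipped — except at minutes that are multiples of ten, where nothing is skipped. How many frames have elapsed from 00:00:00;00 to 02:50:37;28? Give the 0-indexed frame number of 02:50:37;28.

306832

Complete 10-minute blocks: 17, each 17982 frames → 305694.
Remaining 0 whole minutes in the current block: 0 frames.
Within the current minute: 37 × 30 + 28 = 1138. Total = 305694 + 0 + 1138 = 306832.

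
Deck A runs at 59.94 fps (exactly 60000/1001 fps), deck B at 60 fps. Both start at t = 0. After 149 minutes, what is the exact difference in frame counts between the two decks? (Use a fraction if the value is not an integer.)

149 min = 8940 s.
A emits 60000/1001 × 8940 = 536400000/1001 frames; B emits 60 × 8940 = 536400.
Difference = 536400/1001 frames (≈ 535.8641); B is ahead of A.

536400/1001 frames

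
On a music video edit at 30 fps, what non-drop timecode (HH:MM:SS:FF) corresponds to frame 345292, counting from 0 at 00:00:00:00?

345292 ÷ 30 = 11509 full seconds, remainder 22 frames.
11509 s = 3 h 11 min 49 s.
Timecode: 03:11:49:22.

03:11:49:22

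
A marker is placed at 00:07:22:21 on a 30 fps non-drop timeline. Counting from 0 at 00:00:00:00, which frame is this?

13281

Total seconds to the label: (0 × 3600 + 7 × 60 + 22) = 442.
Frame index = 442 × 30 + 21 = 13281.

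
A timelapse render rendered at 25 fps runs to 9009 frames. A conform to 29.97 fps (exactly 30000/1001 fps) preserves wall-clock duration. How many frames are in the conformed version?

Target frames = source frames × (target rate / source rate) = 9009 × (30000/1001)/(25) = 9009 × 1200/1001 = 10800.

10800 frames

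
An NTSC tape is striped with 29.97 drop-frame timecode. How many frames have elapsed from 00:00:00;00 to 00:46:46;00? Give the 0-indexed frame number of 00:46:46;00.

84096

Complete 10-minute blocks: 4, each 17982 frames → 71928.
Remaining 6 whole minutes in the current block: 1800 + 5 × 1798 = 10790 frames.
Within the current minute: 46 × 30 + 0 − 2 = 1378 (labels ;00/;01 skipped at this minute). Total = 71928 + 10790 + 1378 = 84096.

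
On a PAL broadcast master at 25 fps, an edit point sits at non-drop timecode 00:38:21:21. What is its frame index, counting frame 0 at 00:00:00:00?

Total seconds to the label: (0 × 3600 + 38 × 60 + 21) = 2301.
Frame index = 2301 × 25 + 21 = 57546.

57546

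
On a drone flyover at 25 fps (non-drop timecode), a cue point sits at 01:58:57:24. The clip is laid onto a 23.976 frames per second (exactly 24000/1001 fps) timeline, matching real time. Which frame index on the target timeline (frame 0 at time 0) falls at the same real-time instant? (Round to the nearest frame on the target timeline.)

Source frame index: (1×3600 + 58×60 + 57) × 25 + 24 = 178449.
Real time: 178449 / (25) = 178449/25 s.
Target frame: (178449/25) × (24000/1001) = 171311040/1001 ≈ 171139.900 → 171140.

frame 171140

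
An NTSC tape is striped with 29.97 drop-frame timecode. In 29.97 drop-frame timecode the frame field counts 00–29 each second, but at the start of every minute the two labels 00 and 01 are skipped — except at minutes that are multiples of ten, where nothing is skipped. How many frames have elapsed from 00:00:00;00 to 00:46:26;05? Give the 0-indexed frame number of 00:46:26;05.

83501

As if non-drop at 30 labels/s: (0 × 3600 + 46 × 60 + 26) × 30 + 5 = 83585.
Minute boundaries passed: 46; those not divisible by 10: 46 − 4 = 42; dropped labels = 2 × 42 = 84.
Actual frame index = 83585 − 84 = 83501.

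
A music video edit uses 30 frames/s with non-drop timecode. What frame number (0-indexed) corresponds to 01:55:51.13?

Total seconds to the label: (1 × 3600 + 55 × 60 + 51) = 6951.
Frame index = 6951 × 30 + 13 = 208543.

208543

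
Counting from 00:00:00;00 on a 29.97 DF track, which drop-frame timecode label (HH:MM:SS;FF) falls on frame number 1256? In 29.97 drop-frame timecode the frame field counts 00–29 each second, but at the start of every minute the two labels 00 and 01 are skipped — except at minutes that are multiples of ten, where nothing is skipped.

00:00:41;26

Each 10-minute DF block holds 10 × 60 × 30 − 9 × 2 = 17982 frames. 1256 ÷ 17982 → 0 full blocks, remainder 1256.
Within the partial block the first minute is 1800 frames and each further minute 1798, so 0 further minute boundaries passed. Total skipped labels = 18 × 0 + 2 × 0 = 0.
Non-drop label index = 1256 + 0 = 1256; at 30 labels/s that is 00:00:41:26, i.e. DF 00:00:41;26.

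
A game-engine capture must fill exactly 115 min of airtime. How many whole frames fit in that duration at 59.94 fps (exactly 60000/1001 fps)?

413586 frames

115 min = 6900 s.
Frames = 6900 × 60000/1001 = 414000000/1001 ≈ 413586.4136.
Complete frames: 413586.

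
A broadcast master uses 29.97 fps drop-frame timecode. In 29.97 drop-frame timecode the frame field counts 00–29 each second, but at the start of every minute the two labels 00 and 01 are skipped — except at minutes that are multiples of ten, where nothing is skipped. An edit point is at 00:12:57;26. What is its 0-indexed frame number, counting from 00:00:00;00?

Complete 10-minute blocks: 1, each 17982 frames → 17982.
Remaining 2 whole minutes in the current block: 1800 + 1 × 1798 = 3598 frames.
Within the current minute: 57 × 30 + 26 − 2 = 1734 (labels ;00/;01 skipped at this minute). Total = 17982 + 3598 + 1734 = 23314.

23314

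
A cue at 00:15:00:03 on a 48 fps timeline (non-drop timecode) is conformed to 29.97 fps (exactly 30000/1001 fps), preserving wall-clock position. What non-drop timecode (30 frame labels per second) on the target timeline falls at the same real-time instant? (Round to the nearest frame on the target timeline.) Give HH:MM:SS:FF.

00:14:59:05

Source frame index: (0×3600 + 15×60 + 0) × 48 + 3 = 43203.
Real time: 43203 / (48) = 14401/16 s.
Target frame: (14401/16) × (30000/1001) = 27001875/1001 ≈ 26974.900 → 26975.
At 30 labels/s: frame 26975 → 00:14:59:05.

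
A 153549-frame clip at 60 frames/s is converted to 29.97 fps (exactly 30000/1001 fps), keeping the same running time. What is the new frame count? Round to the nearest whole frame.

76698 frames

Frames at target rate = 153549 × (30000/1001) / (60) = 6979500/91 ≈ 76697.802.
Nearest whole frame: 76698.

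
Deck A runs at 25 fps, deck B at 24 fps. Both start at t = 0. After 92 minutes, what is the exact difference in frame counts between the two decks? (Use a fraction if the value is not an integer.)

92 min = 5520 s.
A emits 25 × 5520 = 138000 frames; B emits 24 × 5520 = 132480.
Difference = 5520 frames; B is behind A.

5520 frames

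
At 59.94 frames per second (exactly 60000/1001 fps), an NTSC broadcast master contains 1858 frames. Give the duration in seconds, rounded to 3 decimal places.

30.998 seconds

Running time = 1858 × 1001/60000 = 929929/30000 s ≈ 30.998 s.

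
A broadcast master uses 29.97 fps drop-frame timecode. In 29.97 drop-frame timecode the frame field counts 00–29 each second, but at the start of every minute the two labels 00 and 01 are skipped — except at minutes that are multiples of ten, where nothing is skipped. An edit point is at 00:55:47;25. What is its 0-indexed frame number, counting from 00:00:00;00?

100335

As if non-drop at 30 labels/s: (0 × 3600 + 55 × 60 + 47) × 30 + 25 = 100435.
Minute boundaries passed: 55; those not divisible by 10: 55 − 5 = 50; dropped labels = 2 × 50 = 100.
Actual frame index = 100435 − 100 = 100335.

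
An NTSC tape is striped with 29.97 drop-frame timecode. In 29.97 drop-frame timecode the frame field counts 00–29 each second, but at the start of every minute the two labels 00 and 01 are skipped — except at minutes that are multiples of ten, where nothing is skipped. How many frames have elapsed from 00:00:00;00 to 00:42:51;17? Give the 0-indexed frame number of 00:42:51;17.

77071

As if non-drop at 30 labels/s: (0 × 3600 + 42 × 60 + 51) × 30 + 17 = 77147.
Minute boundaries passed: 42; those not divisible by 10: 42 − 4 = 38; dropped labels = 2 × 38 = 76.
Actual frame index = 77147 − 76 = 77071.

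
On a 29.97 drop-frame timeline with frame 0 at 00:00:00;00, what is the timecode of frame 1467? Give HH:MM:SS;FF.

00:00:48;27

Each 10-minute DF block holds 10 × 60 × 30 − 9 × 2 = 17982 frames. 1467 ÷ 17982 → 0 full blocks, remainder 1467.
Within the partial block the first minute is 1800 frames and each further minute 1798, so 0 further minute boundaries passed. Total skipped labels = 18 × 0 + 2 × 0 = 0.
Non-drop label index = 1467 + 0 = 1467; at 30 labels/s that is 00:00:48:27, i.e. DF 00:00:48;27.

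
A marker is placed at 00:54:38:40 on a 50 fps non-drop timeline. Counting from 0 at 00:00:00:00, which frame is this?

Total seconds to the label: (0 × 3600 + 54 × 60 + 38) = 3278.
Frame index = 3278 × 50 + 40 = 163940.

frame 163940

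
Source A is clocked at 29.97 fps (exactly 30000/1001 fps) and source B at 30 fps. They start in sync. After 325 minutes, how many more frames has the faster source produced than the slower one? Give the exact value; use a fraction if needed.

45000/77 frames

325 min = 19500 s.
A emits 30000/1001 × 19500 = 45000000/77 frames; B emits 30 × 19500 = 585000.
Difference = 45000/77 frames (≈ 584.4156); B is ahead of A.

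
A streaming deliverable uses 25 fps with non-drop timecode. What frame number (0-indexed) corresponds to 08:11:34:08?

frame 737358

Total seconds to the label: (8 × 3600 + 11 × 60 + 34) = 29494.
Frame index = 29494 × 25 + 8 = 737358.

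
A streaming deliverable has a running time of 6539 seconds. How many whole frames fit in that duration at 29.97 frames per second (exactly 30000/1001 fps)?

Frames = 6539 × 30000/1001 = 15090000/77 ≈ 195974.0260.
Complete frames: 195974.

195974 frames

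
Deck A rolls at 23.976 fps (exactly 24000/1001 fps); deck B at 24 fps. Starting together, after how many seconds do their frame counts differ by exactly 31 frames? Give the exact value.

The gap grows by |24 − 24000/1001| = 24/1001 frames per second.
Time for a 31-frame gap: 31 ÷ (24/1001) = 31031/24 s.

31031/24 seconds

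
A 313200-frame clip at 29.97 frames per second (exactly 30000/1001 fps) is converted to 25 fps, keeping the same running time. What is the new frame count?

261261 frames

Target frames = source frames × (target rate / source rate) = 313200 × (25)/(30000/1001) = 313200 × 1001/1200 = 261261.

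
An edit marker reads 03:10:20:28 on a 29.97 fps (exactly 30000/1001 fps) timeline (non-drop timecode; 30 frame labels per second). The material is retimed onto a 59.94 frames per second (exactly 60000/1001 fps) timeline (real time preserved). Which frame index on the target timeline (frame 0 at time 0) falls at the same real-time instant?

Source frame index: (3×3600 + 10×60 + 20) × 30 + 28 = 342628.
Real time: 342628 / (30000/1001) = 85742657/7500 s.
Target frame: (85742657/7500) × (60000/1001) = 685256.

frame 685256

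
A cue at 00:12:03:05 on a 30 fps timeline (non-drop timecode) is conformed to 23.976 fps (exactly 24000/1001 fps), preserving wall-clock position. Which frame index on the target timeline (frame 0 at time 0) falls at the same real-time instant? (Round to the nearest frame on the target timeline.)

frame 17339

Source frame index: (0×3600 + 12×60 + 3) × 30 + 5 = 21695.
Real time: 21695 / (30) = 4339/6 s.
Target frame: (4339/6) × (24000/1001) = 17356000/1001 ≈ 17338.661 → 17339.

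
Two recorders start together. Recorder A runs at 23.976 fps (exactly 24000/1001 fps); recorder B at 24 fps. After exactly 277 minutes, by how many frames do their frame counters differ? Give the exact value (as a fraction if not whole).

398880/1001 frames

277 min = 16620 s.
A emits 24000/1001 × 16620 = 398880000/1001 frames; B emits 24 × 16620 = 398880.
Difference = 398880/1001 frames (≈ 398.4815); B is ahead of A.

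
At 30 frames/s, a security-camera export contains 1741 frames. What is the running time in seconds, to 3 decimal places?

58.033 seconds

Running time = 1741 × 1/30 = 1741/30 s ≈ 58.033 s.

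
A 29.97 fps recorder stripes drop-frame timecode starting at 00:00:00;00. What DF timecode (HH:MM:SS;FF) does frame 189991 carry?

01:45:39;11

Each 10-minute DF block holds 10 × 60 × 30 − 9 × 2 = 17982 frames. 189991 ÷ 17982 → 10 full blocks, remainder 10171.
Within the partial block the first minute is 1800 frames and each further minute 1798, so 5 further minute boundaries passed. Total skipped labels = 18 × 10 + 2 × 5 = 190.
Non-drop label index = 189991 + 190 = 190181; at 30 labels/s that is 01:45:39:11, i.e. DF 01:45:39;11.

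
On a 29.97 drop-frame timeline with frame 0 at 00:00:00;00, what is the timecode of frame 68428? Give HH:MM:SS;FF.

00:38:03;08

Ten DF minutes hold 17982 frames, so frame 68428 lies in block 3 (frames 53946–71927) with 14482 frames into that block.
The block's first minute is 1800 frames and the rest 1798 each; 14482 frames reaches minute 8, so 3 × 18 + 8 × 2 = 70 labels have been skipped so far.
Adding those back, label number 68428 + 70 = 68498 at 30 labels/s is 2283 s + 8 f = 0 h 38 min 3 s frame 8, i.e. 00:38:03;08.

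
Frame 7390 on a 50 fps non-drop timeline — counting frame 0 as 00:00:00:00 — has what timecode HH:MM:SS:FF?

00:02:27:40

7390 ÷ 50 = 147 full seconds, remainder 40 frames.
147 s = 0 h 2 min 27 s.
Timecode: 00:02:27:40.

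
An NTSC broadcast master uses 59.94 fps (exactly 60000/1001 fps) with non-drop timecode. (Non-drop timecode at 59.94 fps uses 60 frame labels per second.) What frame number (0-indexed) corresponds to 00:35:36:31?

Total seconds to the label: (0 × 3600 + 35 × 60 + 36) = 2136.
Frame index = 2136 × 60 + 31 = 128191.

128191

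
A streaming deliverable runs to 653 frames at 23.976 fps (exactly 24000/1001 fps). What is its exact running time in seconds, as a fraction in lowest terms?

Running time = 653 ÷ (24000/1001) = 653 × 1001/24000 = 653653/24000 s.

653653/24000 seconds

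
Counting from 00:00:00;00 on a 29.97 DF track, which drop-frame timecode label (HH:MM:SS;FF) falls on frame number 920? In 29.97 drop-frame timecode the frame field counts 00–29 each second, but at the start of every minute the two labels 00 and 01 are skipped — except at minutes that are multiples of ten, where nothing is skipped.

Each 10-minute DF block holds 10 × 60 × 30 − 9 × 2 = 17982 frames. 920 ÷ 17982 → 0 full blocks, remainder 920.
Within the partial block the first minute is 1800 frames and each further minute 1798, so 0 further minute boundaries passed. Total skipped labels = 18 × 0 + 2 × 0 = 0.
Non-drop label index = 920 + 0 = 920; at 30 labels/s that is 00:00:30:20, i.e. DF 00:00:30;20.

00:00:30;20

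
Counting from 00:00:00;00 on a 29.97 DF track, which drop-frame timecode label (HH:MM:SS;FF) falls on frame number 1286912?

Each 10-minute DF block holds 10 × 60 × 30 − 9 × 2 = 17982 frames. 1286912 ÷ 17982 → 71 full blocks, remainder 10190.
Within the partial block the first minute is 1800 frames and each further minute 1798, so 5 further minute boundaries passed. Total skipped labels = 18 × 71 + 2 × 5 = 1288.
Non-drop label index = 1286912 + 1288 = 1288200; at 30 labels/s that is 11:55:40:00, i.e. DF 11:55:40;00.

11:55:40;00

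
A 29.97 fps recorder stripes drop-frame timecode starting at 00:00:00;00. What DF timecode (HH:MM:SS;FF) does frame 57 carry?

Ten DF minutes hold 17982 frames, so frame 57 lies in block 0 (frames 0–17981) with 57 frames into that block.
The block's first minute is 1800 frames and the rest 1798 each; 57 frames reaches minute 0, so 0 × 18 + 0 × 2 = 0 labels have been skipped so far.
Adding those back, label number 57 + 0 = 57 at 30 labels/s is 1 s + 27 f = 0 h 0 min 1 s frame 27, i.e. 00:00:01;27.

00:00:01;27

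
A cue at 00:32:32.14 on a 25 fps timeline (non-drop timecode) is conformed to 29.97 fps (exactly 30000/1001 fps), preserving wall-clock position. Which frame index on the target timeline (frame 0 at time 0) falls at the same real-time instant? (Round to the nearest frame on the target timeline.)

frame 58518

Source frame index: (0×3600 + 32×60 + 32) × 25 + 14 = 48814.
Real time: 48814 / (25) = 48814/25 s.
Target frame: (48814/25) × (30000/1001) = 58576800/1001 ≈ 58518.282 → 58518.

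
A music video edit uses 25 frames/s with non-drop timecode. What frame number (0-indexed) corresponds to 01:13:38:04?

110454

Total seconds to the label: (1 × 3600 + 13 × 60 + 38) = 4418.
Frame index = 4418 × 25 + 4 = 110454.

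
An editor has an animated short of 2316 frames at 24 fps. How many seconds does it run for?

96.5 seconds

Running time = 2316 / (24) = 96.5 s.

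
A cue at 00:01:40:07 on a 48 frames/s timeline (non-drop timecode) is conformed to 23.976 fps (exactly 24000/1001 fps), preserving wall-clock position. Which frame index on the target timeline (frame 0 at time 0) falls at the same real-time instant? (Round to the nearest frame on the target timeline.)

Source frame index: (0×3600 + 1×60 + 40) × 48 + 7 = 4807.
Real time: 4807 / (48) = 4807/48 s.
Target frame: (4807/48) × (24000/1001) = 218500/91 ≈ 2401.099 → 2401.

frame 2401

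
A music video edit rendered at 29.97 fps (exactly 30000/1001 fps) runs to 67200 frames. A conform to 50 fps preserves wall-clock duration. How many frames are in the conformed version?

112112 frames

Target frames = source frames × (target rate / source rate) = 67200 × (50)/(30000/1001) = 67200 × 1001/600 = 112112.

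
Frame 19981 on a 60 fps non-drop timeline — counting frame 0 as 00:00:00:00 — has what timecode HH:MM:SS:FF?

19981 ÷ 60 = 333 full seconds, remainder 1 frame.
333 s = 0 h 5 min 33 s.
Timecode: 00:05:33:01.

00:05:33:01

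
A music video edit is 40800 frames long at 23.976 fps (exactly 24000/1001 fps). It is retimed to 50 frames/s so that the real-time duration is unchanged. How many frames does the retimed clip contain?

Target frames = source frames × (target rate / source rate) = 40800 × (50)/(24000/1001) = 40800 × 1001/480 = 85085.

85085 frames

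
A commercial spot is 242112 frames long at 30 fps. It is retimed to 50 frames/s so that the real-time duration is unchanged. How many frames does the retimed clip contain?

403520 frames

Target frames = source frames × (target rate / source rate) = 242112 × (50)/(30) = 242112 × 5/3 = 403520.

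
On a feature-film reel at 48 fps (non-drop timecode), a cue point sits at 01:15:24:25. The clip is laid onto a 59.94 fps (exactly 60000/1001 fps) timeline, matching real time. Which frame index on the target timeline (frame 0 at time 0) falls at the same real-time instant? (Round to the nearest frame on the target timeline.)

frame 271200

Source frame index: (1×3600 + 15×60 + 24) × 48 + 25 = 217177.
Real time: 217177 / (48) = 217177/48 s.
Target frame: (217177/48) × (60000/1001) = 271471250/1001 ≈ 271200.050 → 271200.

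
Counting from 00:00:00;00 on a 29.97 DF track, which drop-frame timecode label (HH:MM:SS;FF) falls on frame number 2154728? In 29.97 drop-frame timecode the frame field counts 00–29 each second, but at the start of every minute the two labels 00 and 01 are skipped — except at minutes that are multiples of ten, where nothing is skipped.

19:58:16;06

Each 10-minute DF block holds 10 × 60 × 30 − 9 × 2 = 17982 frames. 2154728 ÷ 17982 → 119 full blocks, remainder 14870.
Within the partial block the first minute is 1800 frames and each further minute 1798, so 8 further minute boundaries passed. Total skipped labels = 18 × 119 + 2 × 8 = 2158.
Non-drop label index = 2154728 + 2158 = 2156886; at 30 labels/s that is 19:58:16:06, i.e. DF 19:58:16;06.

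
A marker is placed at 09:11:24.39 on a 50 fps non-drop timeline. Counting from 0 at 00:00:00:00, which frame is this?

Total seconds to the label: (9 × 3600 + 11 × 60 + 24) = 33084.
Frame index = 33084 × 50 + 39 = 1654239.

1654239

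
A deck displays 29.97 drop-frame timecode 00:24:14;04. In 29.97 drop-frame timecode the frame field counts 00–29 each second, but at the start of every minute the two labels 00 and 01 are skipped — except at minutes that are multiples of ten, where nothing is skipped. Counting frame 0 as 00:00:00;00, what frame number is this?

As if non-drop at 30 labels/s: (0 × 3600 + 24 × 60 + 14) × 30 + 4 = 43624.
Minute boundaries passed: 24; those not divisible by 10: 24 − 2 = 22; dropped labels = 2 × 22 = 44.
Actual frame index = 43624 − 44 = 43580.

43580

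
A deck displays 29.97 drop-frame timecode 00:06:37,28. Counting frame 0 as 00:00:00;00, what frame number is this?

11926

Complete 10-minute blocks: 0, each 17982 frames → 0.
Remaining 6 whole minutes in the current block: 1800 + 5 × 1798 = 10790 frames.
Within the current minute: 37 × 30 + 28 − 2 = 1136 (labels ;00/;01 skipped at this minute). Total = 0 + 10790 + 1136 = 11926.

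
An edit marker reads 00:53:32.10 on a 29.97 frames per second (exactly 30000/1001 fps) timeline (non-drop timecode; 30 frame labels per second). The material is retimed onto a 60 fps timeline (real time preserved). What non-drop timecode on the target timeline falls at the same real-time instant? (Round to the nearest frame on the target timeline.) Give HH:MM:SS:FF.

00:53:35:33

Source frame index: (0×3600 + 53×60 + 32) × 30 + 10 = 96370.
Real time: 96370 / (30000/1001) = 9646637/3000 s.
Target frame: (9646637/3000) × (60) = 9646637/50 ≈ 192932.740 → 192933.
At 60 labels/s: frame 192933 → 00:53:35:33.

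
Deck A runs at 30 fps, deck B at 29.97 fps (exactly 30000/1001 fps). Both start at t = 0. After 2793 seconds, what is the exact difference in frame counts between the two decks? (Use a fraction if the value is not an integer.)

A emits 30 × 2793 = 83790 frames; B emits 30000/1001 × 2793 = 11970000/143.
Difference = 11970/143 frames (≈ 83.7063); B is behind A.

11970/143 frames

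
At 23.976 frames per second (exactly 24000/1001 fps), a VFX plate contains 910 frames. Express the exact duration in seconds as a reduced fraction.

Running time = 910 ÷ (24000/1001) = 910 × 1001/24000 = 91091/2400 s.

91091/2400 seconds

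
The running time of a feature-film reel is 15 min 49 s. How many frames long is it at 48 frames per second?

15 min 49 s = 949 s.
Frames = 949 × 48 = 45552.

45552 frames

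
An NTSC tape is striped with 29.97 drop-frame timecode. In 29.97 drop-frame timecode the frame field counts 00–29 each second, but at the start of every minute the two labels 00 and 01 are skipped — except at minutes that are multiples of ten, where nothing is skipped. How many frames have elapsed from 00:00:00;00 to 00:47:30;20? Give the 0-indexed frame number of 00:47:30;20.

Complete 10-minute blocks: 4, each 17982 frames → 71928.
Remaining 7 whole minutes in the current block: 1800 + 6 × 1798 = 12588 frames.
Within the current minute: 30 × 30 + 20 − 2 = 918 (labels ;00/;01 skipped at this minute). Total = 71928 + 12588 + 918 = 85434.

85434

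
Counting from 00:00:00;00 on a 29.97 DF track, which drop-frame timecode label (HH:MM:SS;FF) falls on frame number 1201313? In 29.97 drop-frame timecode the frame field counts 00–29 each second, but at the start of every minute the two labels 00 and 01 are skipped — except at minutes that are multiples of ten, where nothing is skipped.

Each 10-minute DF block holds 10 × 60 × 30 − 9 × 2 = 17982 frames. 1201313 ÷ 17982 → 66 full blocks, remainder 14501.
Within the partial block the first minute is 1800 frames and each further minute 1798, so 8 further minute boundaries passed. Total skipped labels = 18 × 66 + 2 × 8 = 1204.
Non-drop label index = 1201313 + 1204 = 1202517; at 30 labels/s that is 11:08:03:27, i.e. DF 11:08:03;27.

11:08:03;27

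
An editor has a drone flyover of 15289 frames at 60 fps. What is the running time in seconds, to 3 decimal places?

Running time = 15289 × 1/60 = 15289/60 s ≈ 254.817 s.

254.817 seconds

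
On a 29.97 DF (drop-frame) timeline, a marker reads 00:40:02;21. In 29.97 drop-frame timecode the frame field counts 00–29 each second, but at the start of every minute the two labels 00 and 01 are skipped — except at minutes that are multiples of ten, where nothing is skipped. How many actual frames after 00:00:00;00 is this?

72009

As if non-drop at 30 labels/s: (0 × 3600 + 40 × 60 + 2) × 30 + 21 = 72081.
Minute boundaries passed: 40; those not divisible by 10: 40 − 4 = 36; dropped labels = 2 × 36 = 72.
Actual frame index = 72081 − 72 = 72009.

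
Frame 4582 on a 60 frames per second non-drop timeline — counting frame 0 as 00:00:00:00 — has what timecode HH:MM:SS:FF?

00:01:16:22

4582 ÷ 60 = 76 full seconds, remainder 22 frames.
76 s = 0 h 1 min 16 s.
Timecode: 00:01:16:22.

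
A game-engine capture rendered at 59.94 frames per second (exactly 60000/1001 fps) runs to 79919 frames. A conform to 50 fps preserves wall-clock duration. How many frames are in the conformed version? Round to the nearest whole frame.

Frames at target rate = 79919 × (50) / (60000/1001) = 79998919/1200 ≈ 66665.766.
Nearest whole frame: 66666.

66666 frames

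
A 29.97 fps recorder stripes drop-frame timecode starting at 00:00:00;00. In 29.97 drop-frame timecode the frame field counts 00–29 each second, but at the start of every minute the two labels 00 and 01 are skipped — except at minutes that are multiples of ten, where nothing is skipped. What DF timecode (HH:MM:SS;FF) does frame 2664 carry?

Ten DF minutes hold 17982 frames, so frame 2664 lies in block 0 (frames 0–17981) with 2664 frames into that block.
The block's first minute is 1800 frames and the rest 1798 each; 2664 frames reaches minute 1, so 0 × 18 + 1 × 2 = 2 labels have been skipped so far.
Adding those back, label number 2664 + 2 = 2666 at 30 labels/s is 88 s + 26 f = 0 h 1 min 28 s frame 26, i.e. 00:01:28;26.

00:01:28;26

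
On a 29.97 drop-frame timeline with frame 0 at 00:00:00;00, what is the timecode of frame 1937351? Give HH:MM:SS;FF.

Each 10-minute DF block holds 10 × 60 × 30 − 9 × 2 = 17982 frames. 1937351 ÷ 17982 → 107 full blocks, remainder 13277.
Within the partial block the first minute is 1800 frames and each further minute 1798, so 7 further minute boundaries passed. Total skipped labels = 18 × 107 + 2 × 7 = 1940.
Non-drop label index = 1937351 + 1940 = 1939291; at 30 labels/s that is 17:57:23:01, i.e. DF 17:57:23;01.

17:57:23;01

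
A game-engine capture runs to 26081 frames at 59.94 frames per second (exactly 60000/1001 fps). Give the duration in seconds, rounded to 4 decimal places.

435.1180 seconds

Running time = 26081 × 1001/60000 = 26107081/60000 s ≈ 435.1180 s.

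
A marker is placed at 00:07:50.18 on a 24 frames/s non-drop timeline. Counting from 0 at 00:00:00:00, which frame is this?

Total seconds to the label: (0 × 3600 + 7 × 60 + 50) = 470.
Frame index = 470 × 24 + 18 = 11298.

11298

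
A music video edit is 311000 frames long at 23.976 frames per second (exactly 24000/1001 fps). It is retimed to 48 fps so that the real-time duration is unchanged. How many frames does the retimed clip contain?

622622 frames

Target frames = source frames × (target rate / source rate) = 311000 × (48)/(24000/1001) = 311000 × 1001/500 = 622622.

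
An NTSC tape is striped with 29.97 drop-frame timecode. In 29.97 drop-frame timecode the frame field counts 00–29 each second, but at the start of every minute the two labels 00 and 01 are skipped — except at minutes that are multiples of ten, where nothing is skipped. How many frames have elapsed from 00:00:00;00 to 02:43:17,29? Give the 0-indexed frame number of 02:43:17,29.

293645

As if non-drop at 30 labels/s: (2 × 3600 + 43 × 60 + 17) × 30 + 29 = 293939.
Minute boundaries passed: 163; those not divisible by 10: 163 − 16 = 147; dropped labels = 2 × 147 = 294.
Actual frame index = 293939 − 294 = 293645.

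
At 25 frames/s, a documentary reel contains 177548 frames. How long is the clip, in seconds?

Running time = 177548 / (25) = 7101.92 s.

7101.92 seconds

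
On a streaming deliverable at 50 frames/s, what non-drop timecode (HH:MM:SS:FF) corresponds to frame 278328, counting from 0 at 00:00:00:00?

278328 ÷ 50 = 5566 full seconds, remainder 28 frames.
5566 s = 1 h 32 min 46 s.
Timecode: 01:32:46:28.

01:32:46:28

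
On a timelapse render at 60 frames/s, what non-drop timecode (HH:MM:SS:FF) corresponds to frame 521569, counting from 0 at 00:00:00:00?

521569 ÷ 60 = 8692 full seconds, remainder 49 frames.
8692 s = 2 h 24 min 52 s.
Timecode: 02:24:52:49.

02:24:52:49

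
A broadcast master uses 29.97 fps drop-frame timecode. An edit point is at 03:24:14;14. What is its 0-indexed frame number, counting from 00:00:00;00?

Complete 10-minute blocks: 20, each 17982 frames → 359640.
Remaining 4 whole minutes in the current block: 1800 + 3 × 1798 = 7194 frames.
Within the current minute: 14 × 30 + 14 − 2 = 432 (labels ;00/;01 skipped at this minute). Total = 359640 + 7194 + 432 = 367266.

367266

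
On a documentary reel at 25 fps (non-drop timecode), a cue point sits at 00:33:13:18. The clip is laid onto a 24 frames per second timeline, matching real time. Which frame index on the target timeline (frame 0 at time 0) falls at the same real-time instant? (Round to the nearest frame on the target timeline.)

Source frame index: (0×3600 + 33×60 + 13) × 25 + 18 = 49843.
Real time: 49843 / (25) = 49843/25 s.
Target frame: (49843/25) × (24) = 1196232/25 ≈ 47849.280 → 47849.

frame 47849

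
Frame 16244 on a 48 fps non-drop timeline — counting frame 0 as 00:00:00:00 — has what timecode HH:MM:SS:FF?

00:05:38:20

16244 ÷ 48 = 338 full seconds, remainder 20 frames.
338 s = 0 h 5 min 38 s.
Timecode: 00:05:38:20.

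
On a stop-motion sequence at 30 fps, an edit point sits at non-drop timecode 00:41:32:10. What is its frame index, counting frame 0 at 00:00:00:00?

74770

Total seconds to the label: (0 × 3600 + 41 × 60 + 32) = 2492.
Frame index = 2492 × 30 + 10 = 74770.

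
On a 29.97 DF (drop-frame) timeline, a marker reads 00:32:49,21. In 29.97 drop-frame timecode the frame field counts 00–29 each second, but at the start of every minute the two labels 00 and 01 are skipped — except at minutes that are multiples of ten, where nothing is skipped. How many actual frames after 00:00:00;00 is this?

As if non-drop at 30 labels/s: (0 × 3600 + 32 × 60 + 49) × 30 + 21 = 59091.
Minute boundaries passed: 32; those not divisible by 10: 32 − 3 = 29; dropped labels = 2 × 29 = 58.
Actual frame index = 59091 − 58 = 59033.

59033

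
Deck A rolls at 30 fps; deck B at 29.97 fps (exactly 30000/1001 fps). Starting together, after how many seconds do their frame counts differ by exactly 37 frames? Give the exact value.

37037/30 seconds

The gap grows by |30000/1001 − 30| = 30/1001 frames per second.
Time for a 37-frame gap: 37 ÷ (30/1001) = 37037/30 s.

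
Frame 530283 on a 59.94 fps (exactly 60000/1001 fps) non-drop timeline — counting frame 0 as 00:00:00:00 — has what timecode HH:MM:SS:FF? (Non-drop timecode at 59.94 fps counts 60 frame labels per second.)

02:27:18:03

530283 ÷ 60 = 8838 full seconds, remainder 3 frames.
8838 s = 2 h 27 min 18 s.
Timecode: 02:27:18:03.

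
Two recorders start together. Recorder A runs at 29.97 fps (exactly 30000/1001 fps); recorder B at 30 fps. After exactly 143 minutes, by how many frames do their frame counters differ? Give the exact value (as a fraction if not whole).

1800/7 frames

143 min = 8580 s.
A emits 30000/1001 × 8580 = 1800000/7 frames; B emits 30 × 8580 = 257400.
Difference = 1800/7 frames (≈ 257.1429); B is ahead of A.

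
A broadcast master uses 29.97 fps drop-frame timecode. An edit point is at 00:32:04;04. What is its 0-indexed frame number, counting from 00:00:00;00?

57666

As if non-drop at 30 labels/s: (0 × 3600 + 32 × 60 + 4) × 30 + 4 = 57724.
Minute boundaries passed: 32; those not divisible by 10: 32 − 3 = 29; dropped labels = 2 × 29 = 58.
Actual frame index = 57724 − 58 = 57666.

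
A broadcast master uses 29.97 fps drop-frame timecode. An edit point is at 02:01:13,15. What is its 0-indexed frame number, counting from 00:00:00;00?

Complete 10-minute blocks: 12, each 17982 frames → 215784.
Remaining 1 whole minute in the current block: 1800 + 0 × 1798 = 1800 frames.
Within the current minute: 13 × 30 + 15 − 2 = 403 (labels ;00/;01 skipped at this minute). Total = 215784 + 1800 + 403 = 217987.

217987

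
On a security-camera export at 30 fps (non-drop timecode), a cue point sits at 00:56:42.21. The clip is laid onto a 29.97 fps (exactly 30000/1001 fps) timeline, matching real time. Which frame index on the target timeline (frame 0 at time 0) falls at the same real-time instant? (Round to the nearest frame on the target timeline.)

frame 101979

Source frame index: (0×3600 + 56×60 + 42) × 30 + 21 = 102081.
Real time: 102081 / (30) = 34027/10 s.
Target frame: (34027/10) × (30000/1001) = 14583000/143 ≈ 101979.021 → 101979.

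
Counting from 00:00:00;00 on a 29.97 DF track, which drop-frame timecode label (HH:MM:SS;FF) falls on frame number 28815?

Ten DF minutes hold 17982 frames, so frame 28815 lies in block 1 (frames 17982–35963) with 10833 frames into that block.
The block's first minute is 1800 frames and the rest 1798 each; 10833 frames reaches minute 6, so 1 × 18 + 6 × 2 = 30 labels have been skipped so far.
Adding those back, label number 28815 + 30 = 28845 at 30 labels/s is 961 s + 15 f = 0 h 16 min 1 s frame 15, i.e. 00:16:01;15.

00:16:01;15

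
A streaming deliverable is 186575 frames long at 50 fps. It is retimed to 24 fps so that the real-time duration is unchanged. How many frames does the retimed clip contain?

89556 frames

Target frames = source frames × (target rate / source rate) = 186575 × (24)/(50) = 186575 × 12/25 = 89556.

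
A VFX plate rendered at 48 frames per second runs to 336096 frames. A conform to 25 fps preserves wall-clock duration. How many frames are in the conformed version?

Target frames = source frames × (target rate / source rate) = 336096 × (25)/(48) = 336096 × 25/48 = 175050.

175050 frames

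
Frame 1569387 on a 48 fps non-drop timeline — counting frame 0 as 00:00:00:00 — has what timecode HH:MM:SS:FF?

1569387 ÷ 48 = 32695 full seconds, remainder 27 frames.
32695 s = 9 h 4 min 55 s.
Timecode: 09:04:55:27.

09:04:55:27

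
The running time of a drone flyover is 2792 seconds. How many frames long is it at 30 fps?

83760 frames

Frames = 2792 × 30 = 83760.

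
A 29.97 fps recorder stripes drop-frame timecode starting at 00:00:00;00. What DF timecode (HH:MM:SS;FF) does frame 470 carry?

Ten DF minutes hold 17982 frames, so frame 470 lies in block 0 (frames 0–17981) with 470 frames into that block.
The block's first minute is 1800 frames and the rest 1798 each; 470 frames reaches minute 0, so 0 × 18 + 0 × 2 = 0 labels have been skipped so far.
Adding those back, label number 470 + 0 = 470 at 30 labels/s is 15 s + 20 f = 0 h 0 min 15 s frame 20, i.e. 00:00:15;20.

00:00:15;20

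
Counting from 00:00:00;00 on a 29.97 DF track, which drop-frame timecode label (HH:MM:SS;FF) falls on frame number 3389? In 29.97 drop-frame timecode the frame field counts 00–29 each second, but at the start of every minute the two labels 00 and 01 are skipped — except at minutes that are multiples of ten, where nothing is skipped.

00:01:53;01

Ten DF minutes hold 17982 frames, so frame 3389 lies in block 0 (frames 0–17981) with 3389 frames into that block.
The block's first minute is 1800 frames and the rest 1798 each; 3389 frames reaches minute 1, so 0 × 18 + 1 × 2 = 2 labels have been skipped so far.
Adding those back, label number 3389 + 2 = 3391 at 30 labels/s is 113 s + 1 f = 0 h 1 min 53 s frame 1, i.e. 00:01:53;01.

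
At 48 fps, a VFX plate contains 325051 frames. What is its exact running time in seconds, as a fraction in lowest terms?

Running time = 325051 ÷ (48) = 325051 × 1/48 = 325051/48 s.

325051/48 seconds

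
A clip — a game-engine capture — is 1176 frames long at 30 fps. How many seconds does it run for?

Running time = 1176 / (30) = 39.2 s.

39.2 seconds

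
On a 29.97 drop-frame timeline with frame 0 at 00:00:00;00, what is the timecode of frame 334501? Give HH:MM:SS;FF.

03:06:01;07

Ten DF minutes hold 17982 frames, so frame 334501 lies in block 18 (frames 323676–341657) with 10825 frames into that block.
The block's first minute is 1800 frames and the rest 1798 each; 10825 frames reaches minute 6, so 18 × 18 + 6 × 2 = 336 labels have been skipped so far.
Adding those back, label number 334501 + 336 = 334837 at 30 labels/s is 11161 s + 7 f = 3 h 6 min 1 s frame 7, i.e. 03:06:01;07.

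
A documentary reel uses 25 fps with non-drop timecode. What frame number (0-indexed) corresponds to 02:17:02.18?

Total seconds to the label: (2 × 3600 + 17 × 60 + 2) = 8222.
Frame index = 8222 × 25 + 18 = 205568.

frame 205568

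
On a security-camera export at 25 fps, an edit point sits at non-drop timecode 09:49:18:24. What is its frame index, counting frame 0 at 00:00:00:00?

Total seconds to the label: (9 × 3600 + 49 × 60 + 18) = 35358.
Frame index = 35358 × 25 + 24 = 883974.

frame 883974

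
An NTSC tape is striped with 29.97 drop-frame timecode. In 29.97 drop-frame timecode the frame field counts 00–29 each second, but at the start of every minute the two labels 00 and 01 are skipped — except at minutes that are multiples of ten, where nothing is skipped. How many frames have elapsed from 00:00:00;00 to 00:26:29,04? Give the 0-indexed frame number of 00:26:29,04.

47626

Complete 10-minute blocks: 2, each 17982 frames → 35964.
Remaining 6 whole minutes in the current block: 1800 + 5 × 1798 = 10790 frames.
Within the current minute: 29 × 30 + 4 − 2 = 872 (labels ;00/;01 skipped at this minute). Total = 35964 + 10790 + 872 = 47626.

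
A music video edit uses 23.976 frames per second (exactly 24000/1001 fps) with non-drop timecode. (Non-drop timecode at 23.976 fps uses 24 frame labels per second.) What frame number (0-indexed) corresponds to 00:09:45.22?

Total seconds to the label: (0 × 3600 + 9 × 60 + 45) = 585.
Frame index = 585 × 24 + 22 = 14062.

frame 14062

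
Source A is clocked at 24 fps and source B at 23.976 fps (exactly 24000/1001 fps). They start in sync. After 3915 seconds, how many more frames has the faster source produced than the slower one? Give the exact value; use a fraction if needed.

A emits 24 × 3915 = 93960 frames; B emits 24000/1001 × 3915 = 93960000/1001.
Difference = 93960/1001 frames (≈ 93.8661); B is behind A.

93960/1001 frames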